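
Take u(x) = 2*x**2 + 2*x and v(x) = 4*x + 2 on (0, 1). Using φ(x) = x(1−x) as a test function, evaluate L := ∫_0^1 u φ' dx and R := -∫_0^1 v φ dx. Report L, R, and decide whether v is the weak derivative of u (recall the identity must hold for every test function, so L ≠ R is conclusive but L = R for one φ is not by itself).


LHS = -2/3, RHS = -2/3. Yes, v = u' weakly.

u(x) = 2*x**2 + 2*x, classical derivative u'(x) = 4*x + 2.
φ(x) = x(1−x), so φ'(x) = 1 - 2*x.
Note φ(0) = φ(1) = 0, so the boundary term u·φ vanishes.
LHS = ∫_0^1 u(x) φ'(x) dx = ∫_0^1 (-4*x^3 - 2*x^2 + 2*x) dx. Term by term:
  ∫_0^1 -4*x^3 dx = -1;  ∫_0^1 -2*x^2 dx = -2/3;  ∫_0^1 2*x dx = 1.
Sum: -1 − 2/3 + 1 = -2/3.
So LHS = -2/3.
∫_0^1 v(x) φ(x) dx = ∫_0^1 (-4*x^3 + 2*x^2 + 2*x) dx. Term by term:
  ∫_0^1 -4*x^3 dx = -1;  ∫_0^1 2*x^2 dx = 2/3;  ∫_0^1 2*x dx = 1.
Sum: -1 + 2/3 + 1 = 2/3.
So RHS = -∫_0^1 v(x) φ(x) dx = -2/3.
LHS = RHS, so the identity holds for this test φ.
Moreover u is smooth here and v(x) = u'(x) = 4*x + 2 pointwise, so the identity holds for every test function. Hence v is the weak derivative of u.


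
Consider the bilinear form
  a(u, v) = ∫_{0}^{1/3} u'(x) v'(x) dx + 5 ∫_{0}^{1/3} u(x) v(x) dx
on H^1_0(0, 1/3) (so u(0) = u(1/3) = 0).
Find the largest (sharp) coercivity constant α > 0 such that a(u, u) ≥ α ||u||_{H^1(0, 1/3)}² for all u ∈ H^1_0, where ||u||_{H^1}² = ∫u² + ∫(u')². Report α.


α = 1

Coercivity of a(·,·) on H^1_0(0, 1/3) means a(u, u) ≥ α ||u||_{H^1}² for every u ∈ H^1_0.
The interval has length L = 1/3, and Poincaré/coercivity depend only on L. Here a(u, u) = ∫(u')² + (5)·∫u².
Here c = 5 ≥ 1, so a(u,u) = ∫(u')² + c∫u² ≥ ∫(u')² + ∫u² = ||u||_{H^1}², i.e. α = 1 works. No larger α is possible: a(u,u) ≥ α||u||_{H^1}² means (1−α)∫(u')² ≥ (α−c)∫u², and for the modes u_n = sin(nπ(x−x₀)/L) (x₀ the left endpoint) one has ∫u_n²/∫(u_n')² = (L/(nπ))² → 0, so a(u_n,u_n)/||u_n||_{H^1}² → 1. Hence the optimal constant is α = 1.
Therefore α = 1.


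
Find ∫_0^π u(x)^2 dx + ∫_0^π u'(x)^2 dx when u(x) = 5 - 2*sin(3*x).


||u||_{H^1(0,π)}^2 = -40/3 + 45*π

u'(x) = -6*cos(3*x).
Expand u² and (u')² and integrate term by term on (0, π), using: for integers n ≥ 1, ∫_0^π sin²(nx) dx = ∫_0^π cos²(nx) dx = π/2; for n ≠ n', ∫_0^π sin(nx)sin(n'x) dx = ∫_0^π cos(nx)cos(n'x) dx = 0; and by product-to-sum, ∫_0^π sin(nx)cos(n'x) dx = ½∫_0^π [sin((n+n')x) + sin((n−n')x)] dx, which is 0 when n+n' is even and 2n/(n²−n'²) when n+n' is odd (it need not vanish on (0, π)). For the constant mode: ∫_0^π 1 dx = π, ∫_0^π cos(nx) dx = 0, ∫_0^π sin(nx) dx = (1−(−1)^n)/n.
  u² squared terms: (5)²·∫1 dx = 25·π = 25*π;  (-2)²·∫sin(3x)² dx = 4·π/2 = 2*π.
  u² cross terms: 2·(5)·(-2)·∫1·sin(3x) dx = -20·(2/3) = -40/3.
  So ∫_0^π u² dx = 25*π + 2*π − 40/3 = -40/3 + 27*π.
  (u')² squared terms: (-6)²·∫cos(3x)² dx = 36·π/2 = 18*π.
  So ∫_0^π (u')² dx = 18*π.
||u||_{H^1}^2 = (-40/3 + 27*π) + (18*π) = -40/3 + 45*π.


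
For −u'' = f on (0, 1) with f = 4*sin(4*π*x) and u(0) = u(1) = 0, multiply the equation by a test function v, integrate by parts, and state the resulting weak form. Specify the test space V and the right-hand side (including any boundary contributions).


V = H^1_0(0, 1) (so v(0) = v(1) = 0); weak form: ∫_0^1 u'v' dx = ∫_0^1 (4*sin(4*π*x)) v dx for all v ∈ V.

Multiply both sides by a test function v and integrate from 0 to 1:
  ∫_0^1 −u''(x) v(x) dx = ∫_0^1 f(x) v(x) dx.
Integrate the LHS by parts once:
  ∫_0^1 −u'' v dx = −[u'(x) v(x)]_0^1 + ∫_0^1 u'(x) v'(x) dx.
Thus ∫_0^1 u'(x) v'(x) dx = ∫_0^1 f(x) v(x) dx + [u'(x) v(x)]_0^1.
Choose V so that boundary terms are either known or forced to vanish.
u is Dirichlet: u(0) = u(1) = 0. Let V = H^1_0(0, 1); then v(0) = v(1) = 0, and [u' v]_0^1 = 0.
Weak formulation: find u (satisfying any essential BC) such that ∫_0^1 u'(x) v'(x) dx = ∫_0^1 f v dx for all v ∈ V.
Substituting f(x) = 4*sin(4*π*x), the right-hand side is ∫_0^1 (4*sin(4*π*x)) v dx.


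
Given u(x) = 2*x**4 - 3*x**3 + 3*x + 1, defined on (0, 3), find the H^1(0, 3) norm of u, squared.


||u||_{H^1}^2 = 330207/35

The H^1 norm (squared) on an interval (0, L) is
  ||u||_{H^1}^2 = ∫_0^L u(x)^2 dx + ∫_0^L u'(x)^2 dx.
Compute u'(x) = 8*x**3 - 9*x**2 + 3.
Then u(x)^2 = 4*x**8 - 12*x**7 + 9*x**6 + 12*x**5 - 14*x**4 - 6*x**3 + 9*x**2 + 6*x + 1 and u'(x)^2 = 64*x**6 - 144*x**5 + 81*x**4 + 48*x**3 - 54*x**2 + 9.
Integrate each monomial from 0 to 3 using ∫_0^3 c·x^n dx = c·3^(n+1)/(n+1):
  ∫_0^3 u(x)^2 dx = ∫_0^3 (4*x^8 - 12*x^7 + 9*x^6 + 12*x^5 - 14*x^4 - 6*x^3 + 9*x^2 + 6*x + 1) dx. Term by term:
    ∫_0^3 4*x^8 dx = 8748;  ∫_0^3 -12*x^7 dx = -19683/2;  ∫_0^3 9*x^6 dx = 19683/7;
    ∫_0^3 12*x^5 dx = 1458;  ∫_0^3 -14*x^4 dx = -3402/5;  ∫_0^3 -6*x^3 dx = -243/2;
    ∫_0^3 9*x^2 dx = 81;  ∫_0^3 6*x dx = 27;  ∫_0^3 1 dx = 3.
  Sum: 8748 − 19683/2 + 19683/7 + 1458 − 3402/5 − 243/2 + 81 + 27 + 3 = 86991/35.
  ∫_0^3 u'(x)^2 dx = ∫_0^3 (64*x^6 - 144*x^5 + 81*x^4 + 48*x^3 - 54*x^2 + 9) dx. Term by term:
    ∫_0^3 64*x^6 dx = 139968/7;  ∫_0^3 -144*x^5 dx = -17496;  ∫_0^3 81*x^4 dx = 19683/5;
    ∫_0^3 48*x^3 dx = 972;  ∫_0^3 -54*x^2 dx = -486;  ∫_0^3 9 dx = 27.
  Sum: 139968/7 − 17496 + 19683/5 + 972 − 486 + 27 = 243216/35.
Adding: ||u||_{H^1}^2 = 86991/35 + 243216/35 = 330207/35.


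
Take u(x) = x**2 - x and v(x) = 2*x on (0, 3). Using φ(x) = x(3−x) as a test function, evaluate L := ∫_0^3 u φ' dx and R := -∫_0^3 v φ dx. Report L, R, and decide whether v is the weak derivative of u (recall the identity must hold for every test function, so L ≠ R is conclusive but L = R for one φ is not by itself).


LHS = -9, RHS = -27/2. No, v is not the weak derivative of u.

u(x) = x**2 - x, classical derivative u'(x) = 2*x - 1.
φ(x) = x(3−x), so φ'(x) = 3 - 2*x.
Note φ(0) = φ(3) = 0, so the boundary term u·φ vanishes.
LHS = ∫_0^3 u(x) φ'(x) dx = ∫_0^3 (-2*x^3 + 5*x^2 - 3*x) dx. Term by term:
  ∫_0^3 -2*x^3 dx = -81/2;  ∫_0^3 5*x^2 dx = 45;  ∫_0^3 -3*x dx = -27/2.
Sum: -81/2 + 45 − 27/2 = -9.
So LHS = -9.
∫_0^3 v(x) φ(x) dx = ∫_0^3 (-2*x^3 + 6*x^2) dx. Term by term:
  ∫_0^3 -2*x^3 dx = -81/2;  ∫_0^3 6*x^2 dx = 54.
Sum: -81/2 + 54 = 27/2.
So RHS = -∫_0^3 v(x) φ(x) dx = -27/2.
LHS − RHS = 9/2 ≠ 0, so the identity fails.
(For a valid weak derivative the identity must hold for EVERY test function, in particular this one. The failure shows v is NOT the weak derivative of u.)
Correct weak derivative would be u'(x) = 2*x - 1.


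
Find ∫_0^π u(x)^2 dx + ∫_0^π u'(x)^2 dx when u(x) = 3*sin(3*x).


||u||_{H^1(0,π)}^2 = 45*π

u'(x) = 9*cos(3*x).
Expand u² and (u')² and integrate term by term on (0, π), using: for integers n ≥ 1, ∫_0^π sin²(nx) dx = ∫_0^π cos²(nx) dx = π/2; for n ≠ n', ∫_0^π sin(nx)sin(n'x) dx = ∫_0^π cos(nx)cos(n'x) dx = 0; and by product-to-sum, ∫_0^π sin(nx)cos(n'x) dx = ½∫_0^π [sin((n+n')x) + sin((n−n')x)] dx, which is 0 when n+n' is even and 2n/(n²−n'²) when n+n' is odd (it need not vanish on (0, π)).
  u² squared terms: (3)²·∫sin(3x)² dx = 9·π/2 = 9*π/2.
  So ∫_0^π u² dx = 9*π/2.
  (u')² squared terms: (9)²·∫cos(3x)² dx = 81·π/2 = 81*π/2.
  So ∫_0^π (u')² dx = 81*π/2.
||u||_{H^1}^2 = (9*π/2) + (81*π/2) = 45*π.


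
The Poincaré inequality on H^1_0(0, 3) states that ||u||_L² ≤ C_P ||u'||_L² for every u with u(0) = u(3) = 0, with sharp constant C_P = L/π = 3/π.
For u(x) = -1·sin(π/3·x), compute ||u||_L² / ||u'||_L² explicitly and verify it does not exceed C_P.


||u||_L² / ||u'||_L² = 3/π = C_P.

u(x) = -1·sin(π/3·x), so u'(x) = -π*cos(π*x/3)/3.
Writing u(x) = A·sin(kπx/L) with A = -1 and k = 1, use ∫_0^L sin²(kπx/L) dx = L/2 and ∫_0^L cos²(kπx/L) dx = L/2.
u² = 1·sin²(π/3·x) and (u')² = π^2/9·cos²(π/3·x), and each of sin², cos² integrates to L/2 = 3/2 over (0, 3).
∫_0^3 u² dx = 3/2, so ||u||_L² = sqrt(6)/2.
∫_0^3 (u')² dx = π^2/6, so ||u'||_L² = sqrt(6)*π/6.
Ratio ||u||_L² / ||u'||_L² = 3/π.
Sharp Poincaré constant on H^1_0(0, 3) is C_P = L/π = 3/π, achieved by sin(π/3·x).
This is the k = 1 eigenfunction (up to amplitude), so the ratio equals the sharp Poincaré constant exactly.


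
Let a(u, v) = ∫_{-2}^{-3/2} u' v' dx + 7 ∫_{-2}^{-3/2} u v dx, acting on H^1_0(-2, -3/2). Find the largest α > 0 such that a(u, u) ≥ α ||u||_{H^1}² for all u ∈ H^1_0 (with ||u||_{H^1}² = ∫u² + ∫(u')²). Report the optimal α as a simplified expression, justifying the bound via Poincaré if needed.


α = 1

Coercivity of a(·,·) on H^1_0(-2, -3/2) means a(u, u) ≥ α ||u||_{H^1}² for every u ∈ H^1_0.
The interval has length L = 1/2, and Poincaré/coercivity depend only on L. Here a(u, u) = ∫(u')² + (7)·∫u².
Here c = 7 ≥ 1, so a(u,u) = ∫(u')² + c∫u² ≥ ∫(u')² + ∫u² = ||u||_{H^1}², i.e. α = 1 works. No larger α is possible: a(u,u) ≥ α||u||_{H^1}² means (1−α)∫(u')² ≥ (α−c)∫u², and for the modes u_n = sin(nπ(x−x₀)/L) (x₀ the left endpoint) one has ∫u_n²/∫(u_n')² = (L/(nπ))² → 0, so a(u_n,u_n)/||u_n||_{H^1}² → 1. Hence the optimal constant is α = 1.
Therefore α = 1.


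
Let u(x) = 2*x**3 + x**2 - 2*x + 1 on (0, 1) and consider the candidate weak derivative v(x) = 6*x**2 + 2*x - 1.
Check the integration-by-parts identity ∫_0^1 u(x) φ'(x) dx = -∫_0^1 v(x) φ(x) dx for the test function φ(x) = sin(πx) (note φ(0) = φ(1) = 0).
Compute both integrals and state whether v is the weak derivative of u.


LHS = -4/π + 24/π^3, RHS = -6/π + 24/π^3. No, v is not the weak derivative of u.

u(x) = 2*x**3 + x**2 - 2*x + 1, classical derivative u'(x) = 6*x**2 + 2*x - 2.
φ(x) = sin(πx), so φ'(x) = π*cos(π*x).
Note φ(0) = φ(1) = 0, so the boundary term u·φ vanishes.
LHS = ∫_0^1 u(x) φ'(x) dx = ∫_0^1 (2*π*x^3*cos(π*x) + π*x^2*cos(π*x) - 2*π*x*cos(π*x) + π*cos(π*x)) dx. Term by term:
  ∫_0^1 π*cos(π*x) dx = 0;  ∫_0^1 π*x^2*cos(π*x) dx = -2/π;  ∫_0^1 -2*π*x*cos(π*x) dx = 4/π;
  ∫_0^1 2*π*x^3*cos(π*x) dx = -6/π + 24/π^3.
Sum: 0 − 2/π + 4/π + -6/π + 24/π^3 = -4/π + 24/π^3.
So LHS = -4/π + 24/π^3.
∫_0^1 v(x) φ(x) dx = ∫_0^1 (6*x^2*sin(π*x) + 2*x*sin(π*x) - sin(π*x)) dx. Term by term:
  ∫_0^1 -sin(π*x) dx = -2/π;  ∫_0^1 2*x*sin(π*x) dx = 2/π;  ∫_0^1 6*x^2*sin(π*x) dx = -24/π^3 + 6/π.
Sum: -2/π + 2/π + -24/π^3 + 6/π = -24/π^3 + 6/π.
So RHS = -∫_0^1 v(x) φ(x) dx = -6/π + 24/π^3.
LHS − RHS = 2/π ≠ 0, so the identity fails.
(For a valid weak derivative the identity must hold for EVERY test function, in particular this one. The failure shows v is NOT the weak derivative of u.)
Correct weak derivative would be u'(x) = 6*x**2 + 2*x - 2.


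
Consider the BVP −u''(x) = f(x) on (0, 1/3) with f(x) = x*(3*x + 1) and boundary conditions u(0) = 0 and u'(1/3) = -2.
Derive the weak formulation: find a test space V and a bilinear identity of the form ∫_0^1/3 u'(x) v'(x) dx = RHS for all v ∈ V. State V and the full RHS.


V = {v ∈ H^1(0, 1/3) : v(0) = 0} (test functions vanish at x = 0 where u is specified); weak form: ∫_0^1/3 u'v' dx = ∫_0^1/3 (x*(3*x + 1)) v dx − 2·v(1/3) for all v ∈ V.

Multiply both sides by a test function v and integrate from 0 to 1/3:
  ∫_0^1/3 −u''(x) v(x) dx = ∫_0^1/3 f(x) v(x) dx.
Integrate the LHS by parts once:
  ∫_0^1/3 −u'' v dx = −[u'(x) v(x)]_0^1/3 + ∫_0^1/3 u'(x) v'(x) dx.
Thus ∫_0^1/3 u'(x) v'(x) dx = ∫_0^1/3 f(x) v(x) dx + [u'(x) v(x)]_0^1/3.
Choose V so that boundary terms are either known or forced to vanish.
Mixed BC: u(0) = 0 (Dirichlet) and u'(1/3) = -2 (Neumann). Define V = {v ∈ H^1(0, 1/3) : v(0) = 0}. Then [u' v]_0^1/3 = u'(1/3)·v(1/3) − u'(0)·0 = − 2·v(1/3).
Weak formulation: find u (satisfying any essential BC) such that ∫_0^1/3 u'(x) v'(x) dx = ∫_0^1/3 f v dx − 2·v(1/3) for all v ∈ V (Dirichlet at 0 absorbed into V; Neumann datum at x = 1/3 contributes the boundary term).
Substituting f(x) = x*(3*x + 1), the right-hand side is ∫_0^1/3 (x*(3*x + 1)) v dx − 2·v(1/3).


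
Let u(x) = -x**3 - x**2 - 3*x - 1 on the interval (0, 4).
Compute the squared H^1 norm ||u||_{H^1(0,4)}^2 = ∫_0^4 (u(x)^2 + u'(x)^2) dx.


||u||_{H^1}^2 = 960824/105

The H^1 norm (squared) on an interval (0, L) is
  ||u||_{H^1}^2 = ∫_0^L u(x)^2 dx + ∫_0^L u'(x)^2 dx.
Compute u'(x) = -3*x**2 - 2*x - 3.
Then u(x)^2 = x**6 + 2*x**5 + 7*x**4 + 8*x**3 + 11*x**2 + 6*x + 1 and u'(x)^2 = 9*x**4 + 12*x**3 + 22*x**2 + 12*x + 9.
Integrate each monomial from 0 to 4 using ∫_0^4 c·x^n dx = c·4^(n+1)/(n+1):
  ∫_0^4 u(x)^2 dx = ∫_0^4 (x^6 + 2*x^5 + 7*x^4 + 8*x^3 + 11*x^2 + 6*x + 1) dx. Term by term:
    ∫_0^4 x^6 dx = 16384/7;  ∫_0^4 2*x^5 dx = 4096/3;  ∫_0^4 7*x^4 dx = 7168/5;
    ∫_0^4 8*x^3 dx = 512;  ∫_0^4 11*x^2 dx = 704/3;  ∫_0^4 6*x dx = 48;
    ∫_0^4 1 dx = 4.
  Sum: 16384/7 + 4096/3 + 7168/5 + 512 + 704/3 + 48 + 4 = 207836/35.
  ∫_0^4 u'(x)^2 dx = ∫_0^4 (9*x^4 + 12*x^3 + 22*x^2 + 12*x + 9) dx. Term by term:
    ∫_0^4 9*x^4 dx = 9216/5;  ∫_0^4 12*x^3 dx = 768;  ∫_0^4 22*x^2 dx = 1408/3;
    ∫_0^4 12*x dx = 96;  ∫_0^4 9 dx = 36.
  Sum: 9216/5 + 768 + 1408/3 + 96 + 36 = 48188/15.
Adding: ||u||_{H^1}^2 = 207836/35 + 48188/15 = 960824/105.


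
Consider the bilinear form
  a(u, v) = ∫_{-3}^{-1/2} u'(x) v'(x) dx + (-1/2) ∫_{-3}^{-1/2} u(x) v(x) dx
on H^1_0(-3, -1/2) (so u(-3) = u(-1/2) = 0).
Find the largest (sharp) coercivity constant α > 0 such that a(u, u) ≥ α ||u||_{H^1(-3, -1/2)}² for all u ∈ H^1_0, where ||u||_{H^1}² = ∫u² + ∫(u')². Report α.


α = (-25 + 8*π^2)/(2*(25 + 4*π^2))

Coercivity of a(·,·) on H^1_0(-3, -1/2) means a(u, u) ≥ α ||u||_{H^1}² for every u ∈ H^1_0.
The interval has length L = 5/2, and Poincaré/coercivity depend only on L. Here a(u, u) = ∫(u')² + (-1/2)·∫u².
Here c = -1/2 < 0 with |c| < (π/L)² = 4*π^2/25, so coercivity still holds. The condition a(u,u) ≥ α||u||_{H^1}² reads (1−α)∫(u')² ≥ (α−c)∫u². Any admissible α is ≤ 1 (rapidly oscillating u have ∫u²/∫(u')² → 0), and α = 1 would force 0 ≥ (1−c)∫u², impossible since c < 1; so 1−α > 0. By the sharp Poincaré inequality on H^1_0 of an interval of length L, ∫(u')² ≥ (π/L)²∫u² with equality for the first sine mode sin(π(x−x₀)/L) (x₀ the left endpoint), so the inequality holds for all u iff (1−α)(π/L)² ≥ α − c, i.e. α ≤ ((π/L)² + c)/((π/L)² + 1) = (1 + c(L/π)²)/(1 + (L/π)²). (Direct route, valid since c ≤ 0: Poincaré gives c∫u² ≥ c(L/π)²∫(u')², so a(u,u) ≥ (1 + c(L/π)²)∫(u')², while ||u||_{H^1}² ≤ (1 + (L/π)²)∫(u')²; dividing yields the same α.) With (π/L)² = 4*π^2/25 and c = -1/2, the largest admissible constant is α = ((π/L)² + c)/((π/L)² + 1).
Simplifying, α = (-25 + 8*π^2)/(2*(25 + 4*π^2)).


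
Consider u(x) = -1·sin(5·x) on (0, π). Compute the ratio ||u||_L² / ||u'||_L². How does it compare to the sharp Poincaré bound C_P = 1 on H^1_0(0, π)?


||u||_L² / ||u'||_L² = 1/5 < C_P = 1.

u(x) = -1·sin(5·x), so u'(x) = -5*cos(5*x).
Writing u(x) = A·sin(kπx/L) with A = -1 and k = 5, use ∫_0^L sin²(kπx/L) dx = L/2 and ∫_0^L cos²(kπx/L) dx = L/2.
u² = 1·sin²(5·x) and (u')² = 25·cos²(5·x), and each of sin², cos² integrates to L/2 = π/2 over (0, π).
∫_0^π u² dx = π/2, so ||u||_L² = sqrt(2)*sqrt(π)/2.
∫_0^π (u')² dx = 25*π/2, so ||u'||_L² = 5*sqrt(2)*sqrt(π)/2.
Ratio ||u||_L² / ||u'||_L² = 1/5.
Sharp Poincaré constant on H^1_0(0, π) is C_P = L/π = 1, achieved by sin(x).
This is the k = 5 harmonic; the ratio L/(kπ) is strictly less than C_P = L/π, consistent with the sharp inequality ||u||_L² ≤ C_P ||u'||_L².


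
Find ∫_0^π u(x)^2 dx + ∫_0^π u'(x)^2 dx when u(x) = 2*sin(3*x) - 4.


||u||_{H^1(0,π)}^2 = -32/3 + 36*π

u'(x) = 6*cos(3*x).
Expand u² and (u')² and integrate term by term on (0, π), using: for integers n ≥ 1, ∫_0^π sin²(nx) dx = ∫_0^π cos²(nx) dx = π/2; for n ≠ n', ∫_0^π sin(nx)sin(n'x) dx = ∫_0^π cos(nx)cos(n'x) dx = 0; and by product-to-sum, ∫_0^π sin(nx)cos(n'x) dx = ½∫_0^π [sin((n+n')x) + sin((n−n')x)] dx, which is 0 when n+n' is even and 2n/(n²−n'²) when n+n' is odd (it need not vanish on (0, π)). For the constant mode: ∫_0^π 1 dx = π, ∫_0^π cos(nx) dx = 0, ∫_0^π sin(nx) dx = (1−(−1)^n)/n.
  u² squared terms: (-4)²·∫1 dx = 16·π = 16*π;  (2)²·∫sin(3x)² dx = 4·π/2 = 2*π.
  u² cross terms: 2·(-4)·(2)·∫1·sin(3x) dx = -16·(2/3) = -32/3.
  So ∫_0^π u² dx = 16*π + 2*π − 32/3 = -32/3 + 18*π.
  (u')² squared terms: (6)²·∫cos(3x)² dx = 36·π/2 = 18*π.
  So ∫_0^π (u')² dx = 18*π.
||u||_{H^1}^2 = (-32/3 + 18*π) + (18*π) = -32/3 + 36*π.


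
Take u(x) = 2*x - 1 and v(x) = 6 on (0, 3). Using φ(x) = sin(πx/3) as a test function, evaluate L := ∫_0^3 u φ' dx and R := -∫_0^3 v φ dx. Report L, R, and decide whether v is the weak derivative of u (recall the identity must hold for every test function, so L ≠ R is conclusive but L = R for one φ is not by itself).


LHS = -12/π, RHS = -36/π. No, v is not the weak derivative of u.

u(x) = 2*x - 1, classical derivative u'(x) = 2.
φ(x) = sin(πx/3), so φ'(x) = π*cos(π*x/3)/3.
Note φ(0) = φ(3) = 0, so the boundary term u·φ vanishes.
LHS = ∫_0^3 u(x) φ'(x) dx = ∫_0^3 (2*π*x*cos(π*x/3)/3 - π*cos(π*x/3)/3) dx. Term by term:
  ∫_0^3 -π*cos(π*x/3)/3 dx = 0;  ∫_0^3 2*π*x*cos(π*x/3)/3 dx = -12/π.
Sum: 0 − 12/π = -12/π.
So LHS = -12/π.
∫_0^3 v(x) φ(x) dx = ∫_0^3 (6*sin(π*x/3)) dx. Term by term:
  ∫_0^3 6*sin(π*x/3) dx = 36/π.
So RHS = -∫_0^3 v(x) φ(x) dx = -36/π.
LHS − RHS = 24/π ≠ 0, so the identity fails.
(For a valid weak derivative the identity must hold for EVERY test function, in particular this one. The failure shows v is NOT the weak derivative of u.)
Correct weak derivative would be u'(x) = 2.


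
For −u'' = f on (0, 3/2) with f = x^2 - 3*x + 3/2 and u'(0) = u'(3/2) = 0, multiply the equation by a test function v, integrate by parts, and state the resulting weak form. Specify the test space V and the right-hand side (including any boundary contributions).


V = H^1(0, 3/2) (no boundary constraint on v; u is determined up to an additive constant); weak form: ∫_0^3/2 u'v' dx = ∫_0^3/2 (x^2 - 3*x + 3/2) v dx for all v ∈ V.

Multiply both sides by a test function v and integrate from 0 to 3/2:
  ∫_0^3/2 −u''(x) v(x) dx = ∫_0^3/2 f(x) v(x) dx.
Integrate the LHS by parts once:
  ∫_0^3/2 −u'' v dx = −[u'(x) v(x)]_0^3/2 + ∫_0^3/2 u'(x) v'(x) dx.
Thus ∫_0^3/2 u'(x) v'(x) dx = ∫_0^3/2 f(x) v(x) dx + [u'(x) v(x)]_0^3/2.
Choose V so that boundary terms are either known or forced to vanish.
u has homogeneous Neumann: u'(0) = u'(3/2) = 0. So [u' v]_0^3/2 = 0·v(3/2) − 0·v(0) = 0 for any v; take V = H^1(0, 3/2).
Weak formulation: find u (satisfying any essential BC) such that ∫_0^3/2 u'(x) v'(x) dx = ∫_0^3/2 f v dx for all v ∈ V (homogeneous Neumann, so boundary terms vanish).
Substituting f(x) = x^2 - 3*x + 3/2, the right-hand side is ∫_0^3/2 (x^2 - 3*x + 3/2) v dx.
Compatibility check (pure Neumann): taking v ≡ 1 ∈ V gives 0 = ∫_0^3/2 f dx + (0) − (0), i.e. ∫_0^3/2 f dx must equal u'(0) − u'(3/2) = 0. Indeed ∫_0^3/2 (x^2 - 3*x + 3/2) dx = 0, so the data are compatible. The solution is then unique only up to an additive constant (fix it e.g. by requiring ∫_0^3/2 u dx = 0).


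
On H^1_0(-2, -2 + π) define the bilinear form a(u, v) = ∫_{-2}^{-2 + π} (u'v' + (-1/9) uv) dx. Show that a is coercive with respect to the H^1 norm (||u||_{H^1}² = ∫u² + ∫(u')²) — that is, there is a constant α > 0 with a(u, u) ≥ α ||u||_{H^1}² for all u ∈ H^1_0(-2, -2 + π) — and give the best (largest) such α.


α = 4/9

Coercivity of a(·,·) on H^1_0(-2, -2 + π) means a(u, u) ≥ α ||u||_{H^1}² for every u ∈ H^1_0.
The interval has length L = π, and Poincaré/coercivity depend only on L. Here a(u, u) = ∫(u')² + (-1/9)·∫u².
Here c = -1/9 < 0 with |c| < (π/L)² = 1, so coercivity still holds. The condition a(u,u) ≥ α||u||_{H^1}² reads (1−α)∫(u')² ≥ (α−c)∫u². Any admissible α is ≤ 1 (rapidly oscillating u have ∫u²/∫(u')² → 0), and α = 1 would force 0 ≥ (1−c)∫u², impossible since c < 1; so 1−α > 0. By the sharp Poincaré inequality on H^1_0 of an interval of length L, ∫(u')² ≥ (π/L)²∫u² with equality for the first sine mode sin(π(x−x₀)/L) (x₀ the left endpoint), so the inequality holds for all u iff (1−α)(π/L)² ≥ α − c, i.e. α ≤ ((π/L)² + c)/((π/L)² + 1) = (1 + c(L/π)²)/(1 + (L/π)²). (Direct route, valid since c ≤ 0: Poincaré gives c∫u² ≥ c(L/π)²∫(u')², so a(u,u) ≥ (1 + c(L/π)²)∫(u')², while ||u||_{H^1}² ≤ (1 + (L/π)²)∫(u')²; dividing yields the same α.) With (π/L)² = 1 and c = -1/9, the largest admissible constant is α = ((π/L)² + c)/((π/L)² + 1).
Simplifying, α = 4/9.


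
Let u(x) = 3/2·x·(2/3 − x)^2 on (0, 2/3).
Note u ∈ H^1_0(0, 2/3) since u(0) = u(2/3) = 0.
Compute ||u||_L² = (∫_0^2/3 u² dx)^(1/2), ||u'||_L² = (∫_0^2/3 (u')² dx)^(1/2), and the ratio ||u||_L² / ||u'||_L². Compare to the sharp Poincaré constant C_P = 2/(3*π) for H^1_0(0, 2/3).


||u||_L² / ||u'||_L² = sqrt(14)/21 < C_P = 2/(3*π).

u(x) = 3/2·x·(2/3 − x)^2, so u'(x) = (3*x - 2)*(9*x - 2)/6.
u(x) = 3/2·x·(2/3 − x)^2 vanishes at x = 0 and x = 2/3, so u ∈ H^1_0(0, 2/3). Differentiate via the product rule and integrate the resulting polynomials term by term.
  ∫_0^2/3 u² dx = ∫_0^2/3 (9*x^6/4 - 6*x^5 + 6*x^4 - 8*x^3/3 + 4*x^2/9) dx. Term by term:
    ∫_0^2/3 9*x^6/4 dx = 32/1701;  ∫_0^2/3 -6*x^5 dx = -64/729;  ∫_0^2/3 6*x^4 dx = 64/405;
    ∫_0^2/3 -8*x^3/3 dx = -32/243;  ∫_0^2/3 4*x^2/9 dx = 32/729.
  Sum: 32/1701 − 64/729 + 64/405 − 32/243 + 32/729 = 32/25515.
  ∫_0^2/3 (u')² dx = ∫_0^2/3 (81*x^4/4 - 36*x^3 + 22*x^2 - 16*x/3 + 4/9) dx. Term by term:
    ∫_0^2/3 81*x^4/4 dx = 8/15;  ∫_0^2/3 -36*x^3 dx = -16/9;  ∫_0^2/3 22*x^2 dx = 176/81;
    ∫_0^2/3 -16*x/3 dx = -32/27;  ∫_0^2/3 4/9 dx = 8/27.
  Sum: 8/15 − 16/9 + 176/81 − 32/27 + 8/27 = 16/405.
∫_0^2/3 u² dx = 32/25515, so ||u||_L² = 4*sqrt(70)/945.
∫_0^2/3 (u')² dx = 16/405, so ||u'||_L² = 4*sqrt(5)/45.
Ratio ||u||_L² / ||u'||_L² = sqrt(14)/21.
Sharp Poincaré constant on H^1_0(0, 2/3) is C_P = L/π = 2/(3*π), achieved by sin(3*π/2·x).
A polynomial bump cannot attain the sharp Poincaré constant (only the first sine eigenfunction does), so the ratio is strictly less than C_P, consistent with ||u||_L² ≤ C_P ||u'||_L².


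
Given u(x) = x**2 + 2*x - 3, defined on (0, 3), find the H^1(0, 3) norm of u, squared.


||u||_{H^1}^2 = 843/5

The H^1 norm (squared) on an interval (0, L) is
  ||u||_{H^1}^2 = ∫_0^L u(x)^2 dx + ∫_0^L u'(x)^2 dx.
Compute u'(x) = 2*x + 2.
Then u(x)^2 = x**4 + 4*x**3 - 2*x**2 - 12*x + 9 and u'(x)^2 = 4*x**2 + 8*x + 4.
Integrate each monomial from 0 to 3 using ∫_0^3 c·x^n dx = c·3^(n+1)/(n+1):
  ∫_0^3 u(x)^2 dx = ∫_0^3 (x^4 + 4*x^3 - 2*x^2 - 12*x + 9) dx. Term by term:
    ∫_0^3 x^4 dx = 243/5;  ∫_0^3 4*x^3 dx = 81;  ∫_0^3 -2*x^2 dx = -18;
    ∫_0^3 -12*x dx = -54;  ∫_0^3 9 dx = 27.
  Sum: 243/5 + 81 − 18 − 54 + 27 = 423/5.
  ∫_0^3 u'(x)^2 dx = ∫_0^3 (4*x^2 + 8*x + 4) dx. Term by term:
    ∫_0^3 4*x^2 dx = 36;  ∫_0^3 8*x dx = 36;  ∫_0^3 4 dx = 12.
  Sum: 36 + 36 + 12 = 84.
Adding: ||u||_{H^1}^2 = 423/5 + 84 = 843/5.


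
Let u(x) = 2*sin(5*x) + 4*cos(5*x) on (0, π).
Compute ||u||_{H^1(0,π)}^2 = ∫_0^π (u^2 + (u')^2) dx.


||u||_{H^1(0,π)}^2 = 260*π

u'(x) = -20*sin(5*x) + 10*cos(5*x).
Expand u² and (u')² and integrate term by term on (0, π), using: for integers n ≥ 1, ∫_0^π sin²(nx) dx = ∫_0^π cos²(nx) dx = π/2; for n ≠ n', ∫_0^π sin(nx)sin(n'x) dx = ∫_0^π cos(nx)cos(n'x) dx = 0; and by product-to-sum, ∫_0^π sin(nx)cos(n'x) dx = ½∫_0^π [sin((n+n')x) + sin((n−n')x)] dx, which is 0 when n+n' is even and 2n/(n²−n'²) when n+n' is odd (it need not vanish on (0, π)).
  u² squared terms: (2)²·∫sin(5x)² dx = 4·π/2 = 2*π;  (4)²·∫cos(5x)² dx = 16·π/2 = 8*π.
  u² cross terms: 2·(2)·(4)·∫sin(5x)·cos(5x) dx = 16·(0) = 0.
  So ∫_0^π u² dx = 2*π + 8*π + 0 = 10*π.
  (u')² squared terms: (-20)²·∫sin(5x)² dx = 400·π/2 = 200*π;  (10)²·∫cos(5x)² dx = 100·π/2 = 50*π.
  (u')² cross terms: 2·(-20)·(10)·∫sin(5x)·cos(5x) dx = -400·(0) = 0.
  So ∫_0^π (u')² dx = 200*π + 50*π + 0 = 250*π.
||u||_{H^1}^2 = (10*π) + (250*π) = 260*π.


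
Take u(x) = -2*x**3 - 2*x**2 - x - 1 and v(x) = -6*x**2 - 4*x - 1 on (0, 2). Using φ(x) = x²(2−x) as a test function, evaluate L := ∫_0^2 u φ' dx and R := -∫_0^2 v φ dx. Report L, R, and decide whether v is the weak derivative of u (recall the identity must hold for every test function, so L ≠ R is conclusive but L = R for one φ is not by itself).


LHS = 308/15, RHS = 308/15. Yes, v = u' weakly.

u(x) = -2*x**3 - 2*x**2 - x - 1, classical derivative u'(x) = -6*x**2 - 4*x - 1.
φ(x) = x²(2−x), so φ'(x) = x*(4 - 3*x).
Note φ(0) = φ(2) = 0, so the boundary term u·φ vanishes.
LHS = ∫_0^2 u(x) φ'(x) dx = ∫_0^2 (6*x^5 - 2*x^4 - 5*x^3 - x^2 - 4*x) dx. Term by term:
  ∫_0^2 6*x^5 dx = 64;  ∫_0^2 -2*x^4 dx = -64/5;  ∫_0^2 -5*x^3 dx = -20;
  ∫_0^2 -x^2 dx = -8/3;  ∫_0^2 -4*x dx = -8.
Sum: 64 − 64/5 − 20 − 8/3 − 8 = 308/15.
So LHS = 308/15.
∫_0^2 v(x) φ(x) dx = ∫_0^2 (6*x^5 - 8*x^4 - 7*x^3 - 2*x^2) dx. Term by term:
  ∫_0^2 6*x^5 dx = 64;  ∫_0^2 -8*x^4 dx = -256/5;  ∫_0^2 -7*x^3 dx = -28;
  ∫_0^2 -2*x^2 dx = -16/3.
Sum: 64 − 256/5 − 28 − 16/3 = -308/15.
So RHS = -∫_0^2 v(x) φ(x) dx = 308/15.
LHS = RHS, so the identity holds for this test φ.
Moreover u is smooth here and v(x) = u'(x) = -6*x**2 - 4*x - 1 pointwise, so the identity holds for every test function. Hence v is the weak derivative of u.


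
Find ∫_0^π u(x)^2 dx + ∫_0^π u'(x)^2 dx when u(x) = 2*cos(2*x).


||u||_{H^1(0,π)}^2 = 10*π

u'(x) = -4*sin(2*x).
Expand u² and (u')² and integrate term by term on (0, π), using: for integers n ≥ 1, ∫_0^π sin²(nx) dx = ∫_0^π cos²(nx) dx = π/2; for n ≠ n', ∫_0^π sin(nx)sin(n'x) dx = ∫_0^π cos(nx)cos(n'x) dx = 0; and by product-to-sum, ∫_0^π sin(nx)cos(n'x) dx = ½∫_0^π [sin((n+n')x) + sin((n−n')x)] dx, which is 0 when n+n' is even and 2n/(n²−n'²) when n+n' is odd (it need not vanish on (0, π)).
  u² squared terms: (2)²·∫cos(2x)² dx = 4·π/2 = 2*π.
  So ∫_0^π u² dx = 2*π.
  (u')² squared terms: (-4)²·∫sin(2x)² dx = 16·π/2 = 8*π.
  So ∫_0^π (u')² dx = 8*π.
||u||_{H^1}^2 = (2*π) + (8*π) = 10*π.


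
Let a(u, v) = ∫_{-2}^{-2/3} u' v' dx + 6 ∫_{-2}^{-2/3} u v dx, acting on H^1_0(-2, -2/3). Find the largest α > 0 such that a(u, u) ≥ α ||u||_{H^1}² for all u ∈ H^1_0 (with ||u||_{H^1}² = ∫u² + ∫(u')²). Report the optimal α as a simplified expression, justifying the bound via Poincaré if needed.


α = 1

Coercivity of a(·,·) on H^1_0(-2, -2/3) means a(u, u) ≥ α ||u||_{H^1}² for every u ∈ H^1_0.
The interval has length L = 4/3, and Poincaré/coercivity depend only on L. Here a(u, u) = ∫(u')² + (6)·∫u².
Here c = 6 ≥ 1, so a(u,u) = ∫(u')² + c∫u² ≥ ∫(u')² + ∫u² = ||u||_{H^1}², i.e. α = 1 works. No larger α is possible: a(u,u) ≥ α||u||_{H^1}² means (1−α)∫(u')² ≥ (α−c)∫u², and for the modes u_n = sin(nπ(x−x₀)/L) (x₀ the left endpoint) one has ∫u_n²/∫(u_n')² = (L/(nπ))² → 0, so a(u_n,u_n)/||u_n||_{H^1}² → 1. Hence the optimal constant is α = 1.
Therefore α = 1.


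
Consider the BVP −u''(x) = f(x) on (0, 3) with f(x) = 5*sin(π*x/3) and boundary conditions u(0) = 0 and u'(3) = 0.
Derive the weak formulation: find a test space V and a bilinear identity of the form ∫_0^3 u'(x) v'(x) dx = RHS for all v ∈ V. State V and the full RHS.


V = {v ∈ H^1(0, 3) : v(0) = 0} (test functions vanish at x = 0 where u is specified); weak form: ∫_0^3 u'v' dx = ∫_0^3 (5*sin(π*x/3)) v dx for all v ∈ V.

Multiply both sides by a test function v and integrate from 0 to 3:
  ∫_0^3 −u''(x) v(x) dx = ∫_0^3 f(x) v(x) dx.
Integrate the LHS by parts once:
  ∫_0^3 −u'' v dx = −[u'(x) v(x)]_0^3 + ∫_0^3 u'(x) v'(x) dx.
Thus ∫_0^3 u'(x) v'(x) dx = ∫_0^3 f(x) v(x) dx + [u'(x) v(x)]_0^3.
Choose V so that boundary terms are either known or forced to vanish.
Mixed BC: u(0) = 0 (Dirichlet) and u'(3) = 0 (Neumann). Define V = {v ∈ H^1(0, 3) : v(0) = 0}. Then [u' v]_0^3 = u'(3)·v(3) − u'(0)·0 = 0.
Weak formulation: find u (satisfying any essential BC) such that ∫_0^3 u'(x) v'(x) dx = ∫_0^3 f v dx for all v ∈ V (Dirichlet at 0 absorbed into V; the Neumann datum at x = 3 is zero, so no boundary term remains).
Substituting f(x) = 5*sin(π*x/3), the right-hand side is ∫_0^3 (5*sin(π*x/3)) v dx.


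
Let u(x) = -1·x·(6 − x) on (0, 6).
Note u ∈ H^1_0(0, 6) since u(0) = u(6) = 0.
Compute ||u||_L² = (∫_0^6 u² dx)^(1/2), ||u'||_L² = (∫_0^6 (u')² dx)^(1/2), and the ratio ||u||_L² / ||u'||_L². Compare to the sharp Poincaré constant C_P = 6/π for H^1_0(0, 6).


||u||_L² / ||u'||_L² = 3*sqrt(10)/5 < C_P = 6/π.

u(x) = -1·x·(6 − x), so u'(x) = 2*x - 6.
u(x) = -1·x·(6 − x) vanishes at x = 0 and x = 6, so u ∈ H^1_0(0, 6). Differentiate via the product rule and integrate the resulting polynomials term by term.
  ∫_0^6 u² dx = ∫_0^6 (x^4 - 12*x^3 + 36*x^2) dx. Term by term:
    ∫_0^6 x^4 dx = 7776/5;  ∫_0^6 -12*x^3 dx = -3888;  ∫_0^6 36*x^2 dx = 2592.
  Sum: 7776/5 − 3888 + 2592 = 1296/5.
  ∫_0^6 (u')² dx = ∫_0^6 (4*x^2 - 24*x + 36) dx. Term by term:
    ∫_0^6 4*x^2 dx = 288;  ∫_0^6 -24*x dx = -432;  ∫_0^6 36 dx = 216.
  Sum: 288 − 432 + 216 = 72.
∫_0^6 u² dx = 1296/5, so ||u||_L² = 36*sqrt(5)/5.
∫_0^6 (u')² dx = 72, so ||u'||_L² = 6*sqrt(2).
Ratio ||u||_L² / ||u'||_L² = 3*sqrt(10)/5.
Sharp Poincaré constant on H^1_0(0, 6) is C_P = L/π = 6/π, achieved by sin(π/6·x).
A polynomial bump cannot attain the sharp Poincaré constant (only the first sine eigenfunction does), so the ratio is strictly less than C_P, consistent with ||u||_L² ≤ C_P ||u'||_L².


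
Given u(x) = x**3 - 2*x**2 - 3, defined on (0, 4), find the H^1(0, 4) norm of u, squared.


||u||_{H^1}^2 = 103492/105

The H^1 norm (squared) on an interval (0, L) is
  ||u||_{H^1}^2 = ∫_0^L u(x)^2 dx + ∫_0^L u'(x)^2 dx.
Compute u'(x) = 3*x**2 - 4*x.
Then u(x)^2 = x**6 - 4*x**5 + 4*x**4 - 6*x**3 + 12*x**2 + 9 and u'(x)^2 = 9*x**4 - 24*x**3 + 16*x**2.
Integrate each monomial from 0 to 4 using ∫_0^4 c·x^n dx = c·4^(n+1)/(n+1):
  ∫_0^4 u(x)^2 dx = ∫_0^4 (x^6 - 4*x^5 + 4*x^4 - 6*x^3 + 12*x^2 + 9) dx. Term by term:
    ∫_0^4 x^6 dx = 16384/7;  ∫_0^4 -4*x^5 dx = -8192/3;  ∫_0^4 4*x^4 dx = 4096/5;
    ∫_0^4 -6*x^3 dx = -384;  ∫_0^4 12*x^2 dx = 256;  ∫_0^4 9 dx = 36.
  Sum: 16384/7 − 8192/3 + 4096/5 − 384 + 256 + 36 = 35396/105.
  ∫_0^4 u'(x)^2 dx = ∫_0^4 (9*x^4 - 24*x^3 + 16*x^2) dx. Term by term:
    ∫_0^4 9*x^4 dx = 9216/5;  ∫_0^4 -24*x^3 dx = -1536;  ∫_0^4 16*x^2 dx = 1024/3.
  Sum: 9216/5 − 1536 + 1024/3 = 9728/15.
Adding: ||u||_{H^1}^2 = 35396/105 + 9728/15 = 103492/105.


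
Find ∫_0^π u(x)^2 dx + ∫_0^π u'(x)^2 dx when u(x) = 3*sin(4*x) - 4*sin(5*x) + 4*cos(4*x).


||u||_{H^1(0,π)}^2 = -5440/9 + 841*π/2

u'(x) = -16*sin(4*x) + 12*cos(4*x) - 20*cos(5*x).
Expand u² and (u')² and integrate term by term on (0, π), using: for integers n ≥ 1, ∫_0^π sin²(nx) dx = ∫_0^π cos²(nx) dx = π/2; for n ≠ n', ∫_0^π sin(nx)sin(n'x) dx = ∫_0^π cos(nx)cos(n'x) dx = 0; and by product-to-sum, ∫_0^π sin(nx)cos(n'x) dx = ½∫_0^π [sin((n+n')x) + sin((n−n')x)] dx, which is 0 when n+n' is even and 2n/(n²−n'²) when n+n' is odd (it need not vanish on (0, π)).
  u² squared terms: (-4)²·∫sin(5x)² dx = 16·π/2 = 8*π;  (3)²·∫sin(4x)² dx = 9·π/2 = 9*π/2;  (4)²·∫cos(4x)² dx = 16·π/2 = 8*π.
  u² cross terms: 2·(-4)·(3)·∫sin(5x)·sin(4x) dx = -24·(0) = 0;  2·(-4)·(4)·∫sin(5x)·cos(4x) dx = -32·(10/9) = -320/9;  2·(3)·(4)·∫sin(4x)·cos(4x) dx = 24·(0) = 0.
  So ∫_0^π u² dx = 8*π + 9*π/2 + 8*π + 0 − 320/9 + 0 = -320/9 + 41*π/2.
  (u')² squared terms: (-20)²·∫cos(5x)² dx = 400·π/2 = 200*π;  (-16)²·∫sin(4x)² dx = 256·π/2 = 128*π;  (12)²·∫cos(4x)² dx = 144·π/2 = 72*π.
  (u')² cross terms: 2·(-20)·(-16)·∫cos(5x)·sin(4x) dx = 640·(-8/9) = -5120/9;  2·(-20)·(12)·∫cos(5x)·cos(4x) dx = -480·(0) = 0;  2·(-16)·(12)·∫sin(4x)·cos(4x) dx = -384·(0) = 0.
  So ∫_0^π (u')² dx = 200*π + 128*π + 72*π − 5120/9 + 0 + 0 = -5120/9 + 400*π.
||u||_{H^1}^2 = (-320/9 + 41*π/2) + (-5120/9 + 400*π) = -5440/9 + 841*π/2.


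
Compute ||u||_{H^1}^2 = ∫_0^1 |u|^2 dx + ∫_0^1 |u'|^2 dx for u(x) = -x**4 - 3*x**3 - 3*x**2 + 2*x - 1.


||u||_{H^1}^2 = 76931/1260

The H^1 norm (squared) on an interval (0, L) is
  ||u||_{H^1}^2 = ∫_0^L u(x)^2 dx + ∫_0^L u'(x)^2 dx.
Compute u'(x) = -4*x**3 - 9*x**2 - 6*x + 2.
Then u(x)^2 = x**8 + 6*x**7 + 15*x**6 + 14*x**5 - x**4 - 6*x**3 + 10*x**2 - 4*x + 1 and u'(x)^2 = 16*x**6 + 72*x**5 + 129*x**4 + 92*x**3 - 24*x + 4.
Integrate each monomial from 0 to 1 using ∫_0^1 c·x^n dx = c·1^(n+1)/(n+1):
  ∫_0^1 u(x)^2 dx = ∫_0^1 (x^8 + 6*x^7 + 15*x^6 + 14*x^5 - x^4 - 6*x^3 + 10*x^2 - 4*x + 1) dx. Term by term:
    ∫_0^1 x^8 dx = 1/9;  ∫_0^1 6*x^7 dx = 3/4;  ∫_0^1 15*x^6 dx = 15/7;
    ∫_0^1 14*x^5 dx = 7/3;  ∫_0^1 -x^4 dx = -1/5;  ∫_0^1 -6*x^3 dx = -3/2;
    ∫_0^1 10*x^2 dx = 10/3;  ∫_0^1 -4*x dx = -2;  ∫_0^1 1 dx = 1.
  Sum: 1/9 + 3/4 + 15/7 + 7/3 − 1/5 − 3/2 + 10/3 − 2 + 1 = 7523/1260.
  ∫_0^1 u'(x)^2 dx = ∫_0^1 (16*x^6 + 72*x^5 + 129*x^4 + 92*x^3 - 24*x + 4) dx. Term by term:
    ∫_0^1 16*x^6 dx = 16/7;  ∫_0^1 72*x^5 dx = 12;  ∫_0^1 129*x^4 dx = 129/5;
    ∫_0^1 92*x^3 dx = 23;  ∫_0^1 -24*x dx = -12;  ∫_0^1 4 dx = 4.
  Sum: 16/7 + 12 + 129/5 + 23 − 12 + 4 = 1928/35.
Adding: ||u||_{H^1}^2 = 7523/1260 + 1928/35 = 76931/1260.


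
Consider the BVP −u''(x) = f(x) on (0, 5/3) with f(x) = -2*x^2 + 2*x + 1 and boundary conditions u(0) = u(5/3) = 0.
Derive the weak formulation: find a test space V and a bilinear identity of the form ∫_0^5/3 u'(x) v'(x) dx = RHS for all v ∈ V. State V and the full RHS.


V = H^1_0(0, 5/3) (so v(0) = v(5/3) = 0); weak form: ∫_0^5/3 u'v' dx = ∫_0^5/3 (-2*x^2 + 2*x + 1) v dx for all v ∈ V.

Multiply both sides by a test function v and integrate from 0 to 5/3:
  ∫_0^5/3 −u''(x) v(x) dx = ∫_0^5/3 f(x) v(x) dx.
Integrate the LHS by parts once:
  ∫_0^5/3 −u'' v dx = −[u'(x) v(x)]_0^5/3 + ∫_0^5/3 u'(x) v'(x) dx.
Thus ∫_0^5/3 u'(x) v'(x) dx = ∫_0^5/3 f(x) v(x) dx + [u'(x) v(x)]_0^5/3.
Choose V so that boundary terms are either known or forced to vanish.
u is Dirichlet: u(0) = u(5/3) = 0. Let V = H^1_0(0, 5/3); then v(0) = v(5/3) = 0, and [u' v]_0^5/3 = 0.
Weak formulation: find u (satisfying any essential BC) such that ∫_0^5/3 u'(x) v'(x) dx = ∫_0^5/3 f v dx for all v ∈ V.
Substituting f(x) = -2*x^2 + 2*x + 1, the right-hand side is ∫_0^5/3 (-2*x^2 + 2*x + 1) v dx.


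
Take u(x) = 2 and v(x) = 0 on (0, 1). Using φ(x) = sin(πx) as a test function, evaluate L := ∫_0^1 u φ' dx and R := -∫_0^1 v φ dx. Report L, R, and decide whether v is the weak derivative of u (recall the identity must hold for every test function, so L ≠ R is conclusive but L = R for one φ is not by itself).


LHS = 0, RHS = 0. Yes, v = u' weakly.

u(x) = 2, classical derivative u'(x) = 0.
φ(x) = sin(πx), so φ'(x) = π*cos(π*x).
Note φ(0) = φ(1) = 0, so the boundary term u·φ vanishes.
LHS = ∫_0^1 u(x) φ'(x) dx = ∫_0^1 (2*π*cos(π*x)) dx. Term by term:
  ∫_0^1 2*π*cos(π*x) dx = 0.
So LHS = 0.
∫_0^1 v(x) φ(x) dx = ∫_0^1 (0) dx. Term by term:
  ∫_0^1 0 dx = 0.
So RHS = -∫_0^1 v(x) φ(x) dx = 0.
LHS = RHS, so the identity holds for this test φ.
Moreover u is smooth here and v(x) = u'(x) = 0 pointwise, so the identity holds for every test function. Hence v is the weak derivative of u.


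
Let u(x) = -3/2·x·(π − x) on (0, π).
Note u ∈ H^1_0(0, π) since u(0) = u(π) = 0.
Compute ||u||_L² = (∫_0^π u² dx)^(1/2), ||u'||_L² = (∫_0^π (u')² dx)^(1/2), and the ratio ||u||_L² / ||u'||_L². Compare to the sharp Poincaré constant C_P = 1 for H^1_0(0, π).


||u||_L² / ||u'||_L² = sqrt(10)*π/10 < C_P = 1.

u(x) = -3/2·x·(π − x), so u'(x) = 3*x - 3*π/2.
u(x) = -3/2·x·(π − x) vanishes at x = 0 and x = π, so u ∈ H^1_0(0, π). Differentiate via the product rule and integrate the resulting polynomials term by term.
  ∫_0^π u² dx = ∫_0^π (9*x^4/4 - 9*π*x^3/2 + 9*π^2*x^2/4) dx. Term by term:
    ∫_0^π 9*x^4/4 dx = 9*π^5/20;  ∫_0^π -9*π*x^3/2 dx = -9*π^5/8;  ∫_0^π 9*π^2*x^2/4 dx = 3*π^5/4.
  Sum: 9*π^5/20 − 9*π^5/8 + 3*π^5/4 = 3*π^5/40.
  ∫_0^π (u')² dx = ∫_0^π (9*x^2 - 9*π*x + 9*π^2/4) dx. Term by term:
    ∫_0^π 9*x^2 dx = 3*π^3;  ∫_0^π -9*π*x dx = -9*π^3/2;  ∫_0^π 9*π^2/4 dx = 9*π^3/4.
  Sum: 3*π^3 − 9*π^3/2 + 9*π^3/4 = 3*π^3/4.
∫_0^π u² dx = 3*π^5/40, so ||u||_L² = sqrt(30)*π^(5/2)/20.
∫_0^π (u')² dx = 3*π^3/4, so ||u'||_L² = sqrt(3)*π^(3/2)/2.
Ratio ||u||_L² / ||u'||_L² = sqrt(10)*π/10.
Sharp Poincaré constant on H^1_0(0, π) is C_P = L/π = 1, achieved by sin(x).
A polynomial bump cannot attain the sharp Poincaré constant (only the first sine eigenfunction does), so the ratio is strictly less than C_P, consistent with ||u||_L² ≤ C_P ||u'||_L².


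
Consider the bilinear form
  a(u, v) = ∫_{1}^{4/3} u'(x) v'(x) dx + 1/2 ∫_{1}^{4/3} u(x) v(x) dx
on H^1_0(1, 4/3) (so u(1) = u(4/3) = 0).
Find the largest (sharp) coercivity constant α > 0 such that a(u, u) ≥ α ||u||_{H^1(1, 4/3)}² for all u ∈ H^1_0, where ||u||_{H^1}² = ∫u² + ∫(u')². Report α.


α = (1 + 18*π^2)/(2*(1 + 9*π^2))

Coercivity of a(·,·) on H^1_0(1, 4/3) means a(u, u) ≥ α ||u||_{H^1}² for every u ∈ H^1_0.
The interval has length L = 1/3, and Poincaré/coercivity depend only on L. Here a(u, u) = ∫(u')² + (1/2)·∫u².
Here 0 < c = 1/2 < 1. The condition a(u,u) ≥ α||u||_{H^1}² reads (1−α)∫(u')² ≥ (α−c)∫u². Any admissible α is ≤ 1 (rapidly oscillating u have ∫u²/∫(u')² → 0), and α = 1 would force 0 ≥ (1−c)∫u², impossible since c < 1; so 1−α > 0. By the sharp Poincaré inequality on H^1_0 of an interval of length L, ∫(u')² ≥ (π/L)²∫u² with equality for the first sine mode sin(π(x−x₀)/L) (x₀ the left endpoint), so the inequality holds for all u iff (1−α)(π/L)² ≥ α − c, i.e. α ≤ ((π/L)² + c)/((π/L)² + 1) = (1 + c(L/π)²)/(1 + (L/π)²). With (π/L)² = 9*π^2 and c = 1/2, the largest admissible constant is α = ((π/L)² + c)/((π/L)² + 1).
Simplifying, α = (1 + 18*π^2)/(2*(1 + 9*π^2)).


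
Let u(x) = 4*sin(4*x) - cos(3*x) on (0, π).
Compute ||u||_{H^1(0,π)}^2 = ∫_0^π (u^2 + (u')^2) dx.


||u||_{H^1(0,π)}^2 = -640/7 + 141*π

u'(x) = 3*sin(3*x) + 16*cos(4*x).
Expand u² and (u')² and integrate term by term on (0, π), using: for integers n ≥ 1, ∫_0^π sin²(nx) dx = ∫_0^π cos²(nx) dx = π/2; for n ≠ n', ∫_0^π sin(nx)sin(n'x) dx = ∫_0^π cos(nx)cos(n'x) dx = 0; and by product-to-sum, ∫_0^π sin(nx)cos(n'x) dx = ½∫_0^π [sin((n+n')x) + sin((n−n')x)] dx, which is 0 when n+n' is even and 2n/(n²−n'²) when n+n' is odd (it need not vanish on (0, π)).
  u² squared terms: (-1)²·∫cos(3x)² dx = 1·π/2 = π/2;  (4)²·∫sin(4x)² dx = 16·π/2 = 8*π.
  u² cross terms: 2·(-1)·(4)·∫cos(3x)·sin(4x) dx = -8·(8/7) = -64/7.
  So ∫_0^π u² dx = π/2 + 8*π − 64/7 = -64/7 + 17*π/2.
  (u')² squared terms: (3)²·∫sin(3x)² dx = 9·π/2 = 9*π/2;  (16)²·∫cos(4x)² dx = 256·π/2 = 128*π.
  (u')² cross terms: 2·(3)·(16)·∫sin(3x)·cos(4x) dx = 96·(-6/7) = -576/7.
  So ∫_0^π (u')² dx = 9*π/2 + 128*π − 576/7 = -576/7 + 265*π/2.
||u||_{H^1}^2 = (-64/7 + 17*π/2) + (-576/7 + 265*π/2) = -640/7 + 141*π.
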